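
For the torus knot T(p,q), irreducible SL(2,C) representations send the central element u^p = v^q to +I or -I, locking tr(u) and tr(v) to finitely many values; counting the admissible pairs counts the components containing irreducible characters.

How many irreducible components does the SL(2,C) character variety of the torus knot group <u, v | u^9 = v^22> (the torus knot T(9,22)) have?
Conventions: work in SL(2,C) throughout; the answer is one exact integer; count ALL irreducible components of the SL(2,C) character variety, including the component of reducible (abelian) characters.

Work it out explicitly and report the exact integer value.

85

In the torus knot group T(9,22), u^9 = v^22 is central, so an irreducible representation sends it to +I or -I (Schur).
On an irreducible component, tr(u) is locked at 2*cos(pi*alpha/9) for some alpha in 1..8, and tr(v) at 2*cos(pi*beta/22) for some beta in 1..21.
The two central values (-1)^alpha I and (-1)^beta I must be the same matrix, so alpha and beta share a parity.
count pairs: odd alpha (4 choices) x odd beta (11), plus even alpha (4) x even beta (10): 4*11 + 4*10 = 84.
Total: 84 irreducible-character components + 1 reducible (abelian) component = 85.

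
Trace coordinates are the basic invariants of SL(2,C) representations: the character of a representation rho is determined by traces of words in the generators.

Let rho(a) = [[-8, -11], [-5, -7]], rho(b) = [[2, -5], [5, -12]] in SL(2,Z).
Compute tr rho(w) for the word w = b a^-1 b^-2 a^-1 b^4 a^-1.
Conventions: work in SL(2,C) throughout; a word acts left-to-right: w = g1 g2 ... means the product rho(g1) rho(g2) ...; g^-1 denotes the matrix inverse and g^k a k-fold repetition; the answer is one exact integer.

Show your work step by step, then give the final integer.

rho(b) = [[2, -5], [5, -12]]
... * rho(a^-1) = [[-7, 11], [5, -8]]  ->  [[-39, 62], [-95, 151]]
... * rho(b^-1) = [[-12, 5], [-5, 2]]  ->  [[158, -71], [385, -173]]
... * rho(b^-1) = [[-12, 5], [-5, 2]]  ->  [[-1541, 648], [-3755, 1579]]
... * rho(a^-1) = [[-7, 11], [5, -8]]  ->  [[14027, -22135], [34180, -53937]]
... * rho(b) = [[2, -5], [5, -12]]  ->  [[-82621, 195485], [-201325, 476344]]
... * rho(b) = [[2, -5], [5, -12]]  ->  [[812183, -1932715], [1979070, -4709503]]
... * rho(b) = [[2, -5], [5, -12]]  ->  [[-8039209, 19131665], [-19589375, 46618686]]
... * rho(b) = [[2, -5], [5, -12]]  ->  [[79579907, -189383935], [193914680, -461477357]]
... * rho(a^-1) = [[-7, 11], [5, -8]]  ->  [[-1503979024, 2390450457], [-3664789545, 5824880336]]
tr = -1503979024 + 5824880336 = 4320901312

4320901312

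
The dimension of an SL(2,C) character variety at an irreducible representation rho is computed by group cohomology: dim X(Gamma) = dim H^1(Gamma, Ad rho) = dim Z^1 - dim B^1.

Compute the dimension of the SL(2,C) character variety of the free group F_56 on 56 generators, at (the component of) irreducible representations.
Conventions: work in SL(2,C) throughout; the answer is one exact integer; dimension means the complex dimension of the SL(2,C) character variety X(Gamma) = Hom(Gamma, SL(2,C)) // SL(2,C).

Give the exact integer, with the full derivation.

Gamma = F_56 has 56 generators and no relators.
A cocycle picks one sl_2 vector per generator freely, giving dim Z^1 = 3*56 = 168.
dim B^1 = 3: the coboundary map is injective because an irreducible image has centralizer 0 in sl_2.
dim H^1 = 168 - 3 = 165, which is dim X.

165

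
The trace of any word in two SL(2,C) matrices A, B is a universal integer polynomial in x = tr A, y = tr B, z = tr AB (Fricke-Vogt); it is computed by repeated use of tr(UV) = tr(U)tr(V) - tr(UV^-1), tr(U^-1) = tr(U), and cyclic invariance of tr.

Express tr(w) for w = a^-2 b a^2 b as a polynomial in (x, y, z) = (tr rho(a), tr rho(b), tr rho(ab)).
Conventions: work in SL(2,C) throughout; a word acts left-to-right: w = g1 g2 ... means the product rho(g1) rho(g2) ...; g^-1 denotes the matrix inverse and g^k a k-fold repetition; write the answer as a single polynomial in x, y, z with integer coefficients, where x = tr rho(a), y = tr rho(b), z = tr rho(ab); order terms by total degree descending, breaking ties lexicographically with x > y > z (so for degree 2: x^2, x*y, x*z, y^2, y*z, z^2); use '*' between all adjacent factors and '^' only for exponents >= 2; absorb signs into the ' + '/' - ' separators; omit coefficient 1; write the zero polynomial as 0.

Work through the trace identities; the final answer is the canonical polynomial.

tr(a^2 b) = tr(a) tr(b a) - tr(b)  (reduce the a square) = x*z - y
tr(a^2) = tr(a) tr(a) - tr(1)  (reduce the a square) = x^2 - 2
tr(b a^2 b) = tr(b) tr(a^2 b) - tr(a^2)  (reduce the b square) = x*y*z - x^2 - y^2 + 2
and tr(b a b a) = tr(b a) tr(b a) - tr(1)  (split on b) = z^2 - 2
tr(b a b) = tr(b) tr(a b) - tr(a)  (reduce the b square) = y*z - x
tr(b a^2 b a) = tr(a) tr(b a b a) - tr(b a b)  (reduce the a square) = x*z^2 - y*z - x
tr(a^-1 b a^2 b) = tr(b a^2 b) tr(a) - tr(b a^2 b a)  (eliminate a^-1) = x^2*y*z - x^3 - x*y^2 - x*z^2 + y*z + 3*x
and tr(a^-2 b a^2 b) = tr(a^-1 b a^2 b) tr(a) - tr(a^-1 b a^2 b a)  (eliminate a^-1) = x^3*y*z - x^4 - x^2*y^2 - x^2*z^2 + 4*x^2 + y^2 - 2

x^3*y*z - x^4 - x^2*y^2 - x^2*z^2 + 4*x^2 + y^2 - 2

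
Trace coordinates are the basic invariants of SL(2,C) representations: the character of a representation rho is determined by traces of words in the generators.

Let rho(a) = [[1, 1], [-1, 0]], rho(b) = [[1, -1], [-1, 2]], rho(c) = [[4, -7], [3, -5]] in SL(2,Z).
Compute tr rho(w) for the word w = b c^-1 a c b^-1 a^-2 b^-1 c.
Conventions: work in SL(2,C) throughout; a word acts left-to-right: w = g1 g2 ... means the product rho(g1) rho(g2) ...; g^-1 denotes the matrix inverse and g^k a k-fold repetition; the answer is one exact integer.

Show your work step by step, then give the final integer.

rho(b) = [[1, -1], [-1, 2]]
... * rho(c^-1) = [[-5, 7], [-3, 4]]  ->  [[-2, 3], [-1, 1]]
... * rho(a) = [[1, 1], [-1, 0]]  ->  [[-5, -2], [-2, -1]]
... * rho(c) = [[4, -7], [3, -5]]  ->  [[-26, 45], [-11, 19]]
... * rho(b^-1) = [[2, 1], [1, 1]]  ->  [[-7, 19], [-3, 8]]
... * rho(a^-1) = [[0, -1], [1, 1]]  ->  [[19, 26], [8, 11]]
... * rho(a^-1) = [[0, -1], [1, 1]]  ->  [[26, 7], [11, 3]]
... * rho(b^-1) = [[2, 1], [1, 1]]  ->  [[59, 33], [25, 14]]
... * rho(c) = [[4, -7], [3, -5]]  ->  [[335, -578], [142, -245]]
tr = 335 + -245 = 90

90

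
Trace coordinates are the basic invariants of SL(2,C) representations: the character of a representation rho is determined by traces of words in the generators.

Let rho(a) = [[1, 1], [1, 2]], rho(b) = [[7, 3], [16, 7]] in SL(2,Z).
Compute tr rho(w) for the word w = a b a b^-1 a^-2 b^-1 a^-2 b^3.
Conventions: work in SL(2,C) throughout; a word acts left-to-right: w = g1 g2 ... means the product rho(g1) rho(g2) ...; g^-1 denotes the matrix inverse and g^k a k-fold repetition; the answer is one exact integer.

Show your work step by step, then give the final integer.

rho(a) = [[1, 1], [1, 2]]
... * rho(b) = [[7, 3], [16, 7]]  ->  [[23, 10], [39, 17]]
... * rho(a) = [[1, 1], [1, 2]]  ->  [[33, 43], [56, 73]]
... * rho(b^-1) = [[7, -3], [-16, 7]]  ->  [[-457, 202], [-776, 343]]
... * rho(a^-1) = [[2, -1], [-1, 1]]  ->  [[-1116, 659], [-1895, 1119]]
... * rho(a^-1) = [[2, -1], [-1, 1]]  ->  [[-2891, 1775], [-4909, 3014]]
... * rho(b^-1) = [[7, -3], [-16, 7]]  ->  [[-48637, 21098], [-82587, 35825]]
... * rho(a^-1) = [[2, -1], [-1, 1]]  ->  [[-118372, 69735], [-200999, 118412]]
... * rho(a^-1) = [[2, -1], [-1, 1]]  ->  [[-306479, 188107], [-520410, 319411]]
... * rho(b) = [[7, 3], [16, 7]]  ->  [[864359, 397312], [1467706, 674647]]
... * rho(b) = [[7, 3], [16, 7]]  ->  [[12407505, 5374261], [21068294, 9125647]]
... * rho(b) = [[7, 3], [16, 7]]  ->  [[172840711, 74842342], [293488410, 127084411]]
tr = 172840711 + 127084411 = 299925122

299925122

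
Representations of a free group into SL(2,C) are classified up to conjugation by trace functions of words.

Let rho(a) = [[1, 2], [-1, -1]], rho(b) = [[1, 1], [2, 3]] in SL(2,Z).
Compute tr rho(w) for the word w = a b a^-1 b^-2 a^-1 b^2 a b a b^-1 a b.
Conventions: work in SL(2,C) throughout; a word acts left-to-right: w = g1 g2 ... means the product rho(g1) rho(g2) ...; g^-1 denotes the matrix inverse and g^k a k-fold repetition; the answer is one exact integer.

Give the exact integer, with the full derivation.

2911

rho(a) = [[1, 2], [-1, -1]]
... * rho(b) = [[1, 1], [2, 3]]  ->  [[5, 7], [-3, -4]]
... * rho(a^-1) = [[-1, -2], [1, 1]]  ->  [[2, -3], [-1, 2]]
... * rho(b^-1) = [[3, -1], [-2, 1]]  ->  [[12, -5], [-7, 3]]
... * rho(b^-1) = [[3, -1], [-2, 1]]  ->  [[46, -17], [-27, 10]]
... * rho(a^-1) = [[-1, -2], [1, 1]]  ->  [[-63, -109], [37, 64]]
... * rho(b) = [[1, 1], [2, 3]]  ->  [[-281, -390], [165, 229]]
... * rho(b) = [[1, 1], [2, 3]]  ->  [[-1061, -1451], [623, 852]]
... * rho(a) = [[1, 2], [-1, -1]]  ->  [[390, -671], [-229, 394]]
... * rho(b) = [[1, 1], [2, 3]]  ->  [[-952, -1623], [559, 953]]
... * rho(a) = [[1, 2], [-1, -1]]  ->  [[671, -281], [-394, 165]]
... * rho(b^-1) = [[3, -1], [-2, 1]]  ->  [[2575, -952], [-1512, 559]]
... * rho(a) = [[1, 2], [-1, -1]]  ->  [[3527, 6102], [-2071, -3583]]
... * rho(b) = [[1, 1], [2, 3]]  ->  [[15731, 21833], [-9237, -12820]]
tr = 15731 + -12820 = 2911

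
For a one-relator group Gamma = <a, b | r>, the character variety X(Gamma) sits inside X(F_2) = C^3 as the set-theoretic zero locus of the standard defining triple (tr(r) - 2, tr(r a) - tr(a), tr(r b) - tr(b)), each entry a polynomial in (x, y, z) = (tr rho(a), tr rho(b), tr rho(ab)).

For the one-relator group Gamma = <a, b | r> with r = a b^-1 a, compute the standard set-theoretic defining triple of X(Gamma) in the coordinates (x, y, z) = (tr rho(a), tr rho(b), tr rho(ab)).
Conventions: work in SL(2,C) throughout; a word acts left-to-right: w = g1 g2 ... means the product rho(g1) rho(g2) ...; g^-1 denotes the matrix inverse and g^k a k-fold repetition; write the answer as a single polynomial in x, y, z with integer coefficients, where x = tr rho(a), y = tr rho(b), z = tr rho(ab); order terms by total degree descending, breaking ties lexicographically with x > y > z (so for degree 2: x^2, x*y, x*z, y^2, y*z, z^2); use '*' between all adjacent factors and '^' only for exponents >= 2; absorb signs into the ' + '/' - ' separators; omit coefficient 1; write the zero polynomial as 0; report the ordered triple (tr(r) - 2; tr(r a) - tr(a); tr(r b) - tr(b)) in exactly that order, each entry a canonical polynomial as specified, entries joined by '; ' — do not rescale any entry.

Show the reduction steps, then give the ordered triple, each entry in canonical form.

tr(a^2) = tr(a)*tr(a) - tr(1)  (reduce the a square) = x^2 - 2
tr(a^2 b) = tr(a)*tr(b a) - tr(b)  (reduce the a square) = x*z - y
tr(a b^-1 a) = tr(a^2)*tr(b) - tr(a^2 b)  (eliminate b^-1) = x^2*y - x*z - y
tr(a^3) = tr(a)*tr(a^2) - tr(a) = x^3 - 3*x
tr(a^3 b) = tr(a)*tr(b a^2) - tr(b a) = x^2*z - x*y - z
tr(a b^-1 a^2) = tr(a^3)*tr(b) - tr(a^3 b) = x^3*y - x^2*z - 2*x*y + z
tr(a b a b) = tr(b a)*tr(b a) - tr(1)   [split at repeated b] = z^2 - 2
tr(a b^-1 a b) = tr(a b a)*tr(b) - tr(a b a b) = x*y*z - y^2 - z^2 + 2
assemble the triple (tr(r) - 2; tr(r a) - x; tr(r b) - y)

x^2*y - x*z - y - 2; x^3*y - x^2*z - 2*x*y - x + z; x*y*z - y^2 - z^2 - y + 2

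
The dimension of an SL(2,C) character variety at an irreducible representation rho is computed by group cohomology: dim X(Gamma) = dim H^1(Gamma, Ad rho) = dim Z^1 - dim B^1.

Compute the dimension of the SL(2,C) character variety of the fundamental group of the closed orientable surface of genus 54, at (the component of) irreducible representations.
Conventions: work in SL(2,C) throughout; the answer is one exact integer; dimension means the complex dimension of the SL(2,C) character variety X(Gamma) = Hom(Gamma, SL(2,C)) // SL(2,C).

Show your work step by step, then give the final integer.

318

Gamma = pi_1(Sigma_54) = < a_1, b_1, ..., a_54, b_54 | prod [a_i, b_i] > has 2g = 108 generators and 1 relator.
Unconstrained cocycle data is one sl_2 vector per generator (324 dimensions), cut by the relator condition d_2(z) = 0.
H^2 = coker(d_2) is dual to H^0 = 0 at irreducible rho (Poincare duality), so d_2 is onto: dim Z^1 = 321.
Coboundaries contribute dim B^1 = 3 (injective at irreducible rho).
dim H^1 = 321 - 3 = 318 = dim X.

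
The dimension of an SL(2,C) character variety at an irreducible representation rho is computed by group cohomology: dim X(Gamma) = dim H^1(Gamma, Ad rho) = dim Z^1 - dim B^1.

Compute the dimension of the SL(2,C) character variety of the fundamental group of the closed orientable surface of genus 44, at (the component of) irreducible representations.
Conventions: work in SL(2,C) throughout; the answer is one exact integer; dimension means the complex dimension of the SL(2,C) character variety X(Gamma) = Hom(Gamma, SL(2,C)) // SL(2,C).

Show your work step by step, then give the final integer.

258

The genus-44 surface group: 2g = 88 generators, one relator prod [a_i, b_i].
A cocycle assigns one sl_2 vector per generator subject to the relator condition d_2(z) = 0: dim of the unconstrained space is 3*2g = 264.
H^2 = coker(d_2) is dual to H^0 = 0 at irreducible rho (Poincare duality), so d_2 is onto: dim Z^1 = 261.
dim B^1 = 3 (coboundaries, injective at irreducible rho).
dim X = dim H^1 = 261 - 3 = 258.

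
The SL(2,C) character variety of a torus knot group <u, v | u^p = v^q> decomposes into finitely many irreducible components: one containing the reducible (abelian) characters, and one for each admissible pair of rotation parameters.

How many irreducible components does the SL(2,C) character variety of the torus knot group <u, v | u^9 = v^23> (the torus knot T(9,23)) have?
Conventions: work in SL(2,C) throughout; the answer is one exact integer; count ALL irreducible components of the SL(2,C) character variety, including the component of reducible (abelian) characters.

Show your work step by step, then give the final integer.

For T(9,23): irreducibility forces the central element u^9 = v^23 to one of +I, -I.
This locks tr(u) to 2*cos(pi*alpha/9), alpha in 1..8, and tr(v) to 2*cos(pi*beta/23), beta in 1..22, on each component of irreducible characters.
The two central values (-1)^alpha I and (-1)^beta I must be the same matrix, so alpha and beta share a parity.
Enumerate parity-matched pairs: 4*11 odd-odd plus 4*11 even-even gives 88.
That is 88 components of irreducible characters, and with the reducible (abelian) component the total is 89.

89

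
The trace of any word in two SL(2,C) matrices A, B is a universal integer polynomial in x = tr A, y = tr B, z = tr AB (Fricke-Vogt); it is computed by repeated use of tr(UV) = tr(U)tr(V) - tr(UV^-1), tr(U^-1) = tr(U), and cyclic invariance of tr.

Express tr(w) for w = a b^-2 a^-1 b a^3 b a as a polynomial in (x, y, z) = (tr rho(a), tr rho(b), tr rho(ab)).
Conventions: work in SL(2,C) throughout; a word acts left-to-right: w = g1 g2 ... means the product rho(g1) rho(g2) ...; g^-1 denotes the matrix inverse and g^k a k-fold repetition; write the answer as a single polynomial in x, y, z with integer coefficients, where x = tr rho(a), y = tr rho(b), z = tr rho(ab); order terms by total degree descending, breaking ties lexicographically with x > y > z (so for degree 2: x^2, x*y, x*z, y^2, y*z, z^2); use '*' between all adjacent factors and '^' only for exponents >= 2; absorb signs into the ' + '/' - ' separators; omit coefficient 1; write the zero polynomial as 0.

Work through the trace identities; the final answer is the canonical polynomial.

-x^4*y^2*z^2 + x^5*y*z + 2*x^3*y^3*z + x^3*y*z^3 - x^4*y^2 - x^2*y^4 - 4*x^3*y*z - x*y^3*z - x*y*z^3 + 3*x^2*y^2 - x^2*z^2 + 3*x*y*z + x^2 + y^2 + z^2 - 2

next, trace(b a^2) = trace(a) trace(b a) - trace(b) = x*z - y
trace(b a^3) = trace(a) trace(b a^2) - trace(b a) = x^2*z - x*y - z
and trace(b a^4) = trace(a) trace(b a^3) - trace(b a^2) = x^3*z - x^2*y - 2*x*z + y
and trace(a^3 b a^2) = trace(a) trace(b a^4) - trace(b a^3) = x^4*z - x^3*y - 3*x^2*z + 2*x*y + z
trace(b a b a) = trace(b a) trace(b a) - trace(1) = z^2 - 2
and trace(b a b) = trace(b) trace(a b) - trace(a) = y*z - x
next, trace(b a b a^2) = trace(a) trace(b a b a) - trace(b a b) = x*z^2 - y*z - x
next, trace(b a^3 b a) = trace(a) trace(b a b a^2) - trace(b a b a) = x^2*z^2 - x*y*z - x^2 - z^2 + 2
next, trace(a^2) = trace(a) trace(a) - trace(1) = x^2 - 2
and trace(b^2 a^2) = trace(b) trace(a^2 b) - trace(a^2) = x*y*z - x^2 - y^2 + 2
and trace(b a^3 b) = trace(a) trace(b^2 a^2) - trace(b^2 a) = x^2*y*z - x^3 - x*y^2 - y*z + 3*x
next, trace(a b a^3 b a) = trace(a) trace(b a^3 b a) - trace(b a^3 b) = x^3*z^2 - 2*x^2*y*z + x*y^2 - x*z^2 + y*z - x
next, trace(a b a^3 b a^2) = trace(a) trace(a b a^3 b a) - trace(a b a^3 b) = x^4*z^2 - 2*x^3*y*z + x^2*y^2 - 2*x^2*z^2 + 2*x*y*z + z^2 - 2
trace(b a b a b a) = trace(b a b a) trace(b a) - trace(a b) = z^3 - 3*z
and trace(b a b a b) = trace(b) trace(a b a b) - trace(a b a) = y*z^2 - x*z - y
trace(b a b a^2 b a) = trace(a) trace(b a b a b a) - trace(b a b a b) = x*z^3 - y*z^2 - 2*x*z + y
trace(b^2 a b) = trace(b) trace(a b^2) - trace(a b) = y^2*z - x*y - z
next, trace(b a b a^2 b) = trace(a) trace(b^2 a b a) - trace(b^2 a b) = x*y*z^2 - x^2*z - y^2*z + z
trace(b a^2 b a b a^2) = trace(a) trace(b a b a^2 b a) - trace(b a b a^2 b) = x^2*z^3 - 2*x*y*z^2 - x^2*z + y^2*z + x*y - z
trace(a b a^3 b a^2 b) = trace(a) trace(b a^2 b a b a^2) - trace(b a^2 b a b a) = x^3*z^3 - 2*x^2*y*z^2 - x^3*z + x*y^2*z - x*z^3 + x^2*y + y*z^2 + x*z - y
trace(b a^3 b a^2 b^-1 a) = trace(a b a^3 b a^2) trace(b) - trace(a b a^3 b a^2 b) = x^4*y*z^2 - 2*x^3*y^2*z - x^3*z^3 + x^2*y^3 + x^3*z + x*y^2*z + x*z^3 - x^2*y - x*z - y
trace(a^-1 b a^3 b a^2 b^-1) = trace(b a^3 b a^2 b^-1) trace(a) - trace(b a^3 b a^2 b^-1 a) = -x^4*y*z^2 + x^5*z + 2*x^3*y^2*z + x^3*z^3 - x^4*y - x^2*y^3 - 4*x^3*z - x*y^2*z - x*z^3 + 3*x^2*y + 2*x*z + y
and trace(a b^-2 a^-1 b a^3 b a) = trace(a^-1 b a^3 b a^2 b^-1) trace(b) - trace(a^-1 b a^3 b a^2) = -x^4*y^2*z^2 + x^5*y*z + 2*x^3*y^3*z + x^3*y*z^3 - x^4*y^2 - x^2*y^4 - 4*x^3*y*z - x*y^3*z - x*y*z^3 + 3*x^2*y^2 - x^2*z^2 + 3*x*y*z + x^2 + y^2 + z^2 - 2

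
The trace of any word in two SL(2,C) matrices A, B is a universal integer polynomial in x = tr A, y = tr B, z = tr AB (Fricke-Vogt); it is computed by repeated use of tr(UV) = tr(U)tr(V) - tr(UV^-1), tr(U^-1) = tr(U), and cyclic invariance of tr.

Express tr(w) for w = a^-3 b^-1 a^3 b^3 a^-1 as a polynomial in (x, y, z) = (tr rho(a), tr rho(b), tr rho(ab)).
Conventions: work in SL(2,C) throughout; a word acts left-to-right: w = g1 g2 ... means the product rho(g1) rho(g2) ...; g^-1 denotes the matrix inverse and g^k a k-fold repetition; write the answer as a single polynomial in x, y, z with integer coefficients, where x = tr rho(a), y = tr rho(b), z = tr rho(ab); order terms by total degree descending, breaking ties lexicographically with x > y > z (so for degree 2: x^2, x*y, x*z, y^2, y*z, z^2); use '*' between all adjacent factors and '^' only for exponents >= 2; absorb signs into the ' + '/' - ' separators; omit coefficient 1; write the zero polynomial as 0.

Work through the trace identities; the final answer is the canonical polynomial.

trace(a b^2) = trace(b)*trace(a b) - trace(a) = y*z - x
trace(b^3 a) = trace(b)*trace(a b^2) - trace(a b) = y^2*z - x*y - z
trace(b^2) = trace(b)*trace(b) - trace(1) = y^2 - 2
trace(b^3) = trace(b)*trace(b^2) - trace(b) = y^3 - 3*y
trace(a^2 b^3) = trace(a)*trace(b^3 a) - trace(b^3) = x*y^2*z - x^2*y - y^3 - x*z + 3*y
trace(a b^2 a) = trace(a)*trace(b^2 a) - trace(b^2) = x*y*z - x^2 - y^2 + 2
trace(b a^3 b) = trace(a)*trace(a b^2 a) - trace(a b^2) = x^2*y*z - x^3 - x*y^2 - y*z + 3*x
trace(a b a) = trace(a)*trace(b a) - trace(b) = x*z - y
trace(b a^3) = trace(a)*trace(a b a) - trace(a b) = x^2*z - x*y - z
trace(b a^3 b^2) = trace(b)*trace(b a^3 b) - trace(b a^3) = x^2*y^2*z - x^3*y - x*y^3 - x^2*z - y^2*z + 4*x*y + z
trace(b a^3 b^3) = trace(b)*trace(b a^3 b^2) - trace(b a^3 b) = x^2*y^3*z - x^3*y^2 - x*y^4 - 2*x^2*y*z - y^3*z + x^3 + 5*x*y^2 + 2*y*z - 3*x
trace(a b a b) = trace(b a)*trace(b a) - trace(1) = z^2 - 2
trace(b^2 a b a) = trace(b)*trace(a b a b) - trace(a b a) = y*z^2 - x*z - y
trace(a b^2 a b a) = trace(a)*trace(b^2 a b a) - trace(b^2 a b) = x*y*z^2 - x^2*z - y^2*z + z
trace(b a b a^3 b) = trace(a)*trace(a b^2 a b a) - trace(a b^2 a b) = x^2*y*z^2 - x^3*z - x*y^2*z - y*z^2 + 2*x*z + y
trace(b a b a^2) = trace(a)*trace(b a b a) - trace(b a b) = x*z^2 - y*z - x
trace(b a b a^3) = trace(a)*trace(b a b a^2) - trace(b a b a) = x^2*z^2 - x*y*z - x^2 - z^2 + 2
trace(b a^3 b^3 a) = trace(b)*trace(b a b a^3 b) - trace(b a b a^3) = x^2*y^2*z^2 - x^3*y*z - x*y^3*z - x^2*z^2 - y^2*z^2 + 3*x*y*z + x^2 + y^2 + z^2 - 2
trace(a^3 b^3 a^-1 b) = trace(b a^3 b^3)*trace(a) - trace(b a^3 b^3 a) = x^3*y^3*z - x^4*y^2 - x^2*y^4 - x^2*y^2*z^2 - x^3*y*z + x^4 + 5*x^2*y^2 + x^2*z^2 + y^2*z^2 - x*y*z - 4*x^2 - y^2 - z^2 + 2
trace(b^-1 a^3 b^3 a^-1) = trace(a^3 b^3 a^-1)*trace(b) - trace(a^3 b^3 a^-1 b) = -x^3*y^3*z + x^4*y^2 + x^2*y^4 + x^2*y^2*z^2 + x^3*y*z + x*y^3*z - x^4 - 6*x^2*y^2 - x^2*z^2 - y^4 - y^2*z^2 + 4*x^2 + 4*y^2 + z^2 - 2
trace(a^-2 b^-1 a^3 b^3) = trace(b^-1 a^3 b^3 a^-1)*trace(a) - trace(b^-1 a^3 b^3) = -x^4*y^3*z + x^5*y^2 + x^3*y^4 + x^3*y^2*z^2 + x^4*y*z + x^2*y^3*z - x^5 - 6*x^3*y^2 - x^3*z^2 - x*y^4 - x*y^2*z^2 - x^2*y*z + 5*x^3 + 5*x*y^2 + x*z^2 + y*z - 5*x
trace(a^-2 b^-1 a^3 b^3 a^-1) = trace(a^-2 b^-1 a^3 b^3)*trace(a) - trace(a^-2 b^-1 a^3 b^3 a) = -x^5*y^3*z + x^6*y^2 + x^4*y^4 + x^4*y^2*z^2 + x^5*y*z + 2*x^3*y^3*z - x^6 - 7*x^4*y^2 - x^4*z^2 - 2*x^2*y^4 - 2*x^2*y^2*z^2 - 2*x^3*y*z - x*y^3*z + 6*x^4 + 11*x^2*y^2 + 2*x^2*z^2 + y^4 + y^2*z^2 + x*y*z - 9*x^2 - 4*y^2 - z^2 + 2
trace(a^-3 b^-1 a^3 b^3 a^-1) = trace(a^-2 b^-1 a^3 b^3 a^-1)*trace(a) - trace(a^-2 b^-1 a^3 b^3) = -x^6*y^3*z + x^7*y^2 + x^5*y^4 + x^5*y^2*z^2 + x^6*y*z + 3*x^4*y^3*z - x^7 - 8*x^5*y^2 - x^5*z^2 - 3*x^3*y^4 - 3*x^3*y^2*z^2 - 3*x^4*y*z - 2*x^2*y^3*z + 7*x^5 + 17*x^3*y^2 + 3*x^3*z^2 + 2*x*y^4 + 2*x*y^2*z^2 + 2*x^2*y*z - 14*x^3 - 9*x*y^2 - 2*x*z^2 - y*z + 7*x

-x^6*y^3*z + x^7*y^2 + x^5*y^4 + x^5*y^2*z^2 + x^6*y*z + 3*x^4*y^3*z - x^7 - 8*x^5*y^2 - x^5*z^2 - 3*x^3*y^4 - 3*x^3*y^2*z^2 - 3*x^4*y*z - 2*x^2*y^3*z + 7*x^5 + 17*x^3*y^2 + 3*x^3*z^2 + 2*x*y^4 + 2*x*y^2*z^2 + 2*x^2*y*z - 14*x^3 - 9*x*y^2 - 2*x*z^2 - y*z + 7*x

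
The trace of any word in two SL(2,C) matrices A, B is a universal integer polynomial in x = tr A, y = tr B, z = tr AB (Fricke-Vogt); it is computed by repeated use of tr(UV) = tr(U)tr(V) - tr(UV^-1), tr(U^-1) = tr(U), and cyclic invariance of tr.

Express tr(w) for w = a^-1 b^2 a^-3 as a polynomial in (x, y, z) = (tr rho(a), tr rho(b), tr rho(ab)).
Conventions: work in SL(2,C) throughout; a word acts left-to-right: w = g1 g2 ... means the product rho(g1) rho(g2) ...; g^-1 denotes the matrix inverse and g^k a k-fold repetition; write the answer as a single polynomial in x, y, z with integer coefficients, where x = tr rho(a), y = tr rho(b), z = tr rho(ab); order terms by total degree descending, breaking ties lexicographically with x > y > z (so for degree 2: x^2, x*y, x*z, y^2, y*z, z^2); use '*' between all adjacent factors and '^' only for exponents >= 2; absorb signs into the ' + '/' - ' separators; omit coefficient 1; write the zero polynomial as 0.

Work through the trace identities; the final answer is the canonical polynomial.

x^4*y^2 - x^3*y*z - x^4 - 3*x^2*y^2 + 2*x*y*z + 4*x^2 + y^2 - 2

apply: trace(b^2) = trace(b)*trace(b) - trace(1) = y^2 - 2
use: trace(b^2 a) = trace(b)*trace(a b) - trace(a) = y*z - x
use: trace(a^-1 b^2) = trace(b^2)*trace(a) - trace(b^2 a) = x*y^2 - y*z - x
trace(a^-2 b^2) = trace(a^-1 b^2)*trace(a) - trace(a^-1 b^2 a) = x^2*y^2 - x*y*z - x^2 - y^2 + 2
trace(a^-2 b^2 a^-1) = trace(a^-2 b^2)*trace(a) - trace(a^-2 b^2 a) = x^3*y^2 - x^2*y*z - x^3 - 2*x*y^2 + y*z + 3*x
trace(a^-1 b^2 a^-3) = trace(a^-2 b^2 a^-1)*trace(a) - trace(a^-2 b^2) = x^4*y^2 - x^3*y*z - x^4 - 3*x^2*y^2 + 2*x*y*z + 4*x^2 + y^2 - 2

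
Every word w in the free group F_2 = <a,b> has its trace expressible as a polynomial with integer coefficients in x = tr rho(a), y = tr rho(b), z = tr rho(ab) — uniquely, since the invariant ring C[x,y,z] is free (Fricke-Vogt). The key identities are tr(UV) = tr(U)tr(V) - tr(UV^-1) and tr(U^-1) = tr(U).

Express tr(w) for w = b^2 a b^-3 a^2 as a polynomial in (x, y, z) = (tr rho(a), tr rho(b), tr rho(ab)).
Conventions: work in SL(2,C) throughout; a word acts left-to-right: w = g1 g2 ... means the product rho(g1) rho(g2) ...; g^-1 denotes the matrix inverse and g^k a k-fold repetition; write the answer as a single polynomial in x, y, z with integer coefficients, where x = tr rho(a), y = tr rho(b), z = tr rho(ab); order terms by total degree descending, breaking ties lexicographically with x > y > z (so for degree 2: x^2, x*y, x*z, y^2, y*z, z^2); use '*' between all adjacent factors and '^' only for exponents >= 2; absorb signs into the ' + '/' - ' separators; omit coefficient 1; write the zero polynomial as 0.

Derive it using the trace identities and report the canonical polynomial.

x^2*y^4*z - x^3*y^3 - x*y^5 - x*y^3*z^2 - x^2*y^2*z + 2*x^3*y + 5*x*y^3 + x*y*z^2 - x^2*z - 6*x*y + z

tr(b^2 a) = tr(b)*tr(a b) - tr(a) = y*z - x
reduce: tr(b^2) = tr(b)*tr(b) - tr(1) = y^2 - 2
so tr(b^2 a^2) = tr(a)*tr(b^2 a) - tr(b^2) = x*y*z - x^2 - y^2 + 2
so tr(a^2 b^2 a) = tr(a)*tr(b^2 a^2) - tr(b^2 a) = x^2*y*z - x^3 - x*y^2 - y*z + 3*x
tr(b a b a) = tr(b a)*tr(b a) - tr(1)   [split at repeated b] = z^2 - 2
tr(a b a^2 b) = tr(a)*tr(b a b a) - tr(b a b) = x*z^2 - y*z - x
reduce: tr(a b a) = tr(a)*tr(b a) - tr(b) = x*z - y
tr(a b a^2) = tr(a)*tr(a b a) - tr(a b) = x^2*z - x*y - z
reduce: tr(a^2 b^2 a b) = tr(b)*tr(a b a^2 b) - tr(a b a^2) = x*y*z^2 - x^2*z - y^2*z + z
tr(a^2 b^2 a b^-1) = tr(a^2 b^2 a)*tr(b) - tr(a^2 b^2 a b) = x^2*y^2*z - x^3*y - x*y^3 - x*y*z^2 + x^2*z + 3*x*y - z
tr(b^-1 a^2 b^2 a b^-1) = tr(a^2 b^2 a b^-1)*tr(b) - tr(a^2 b^2 a) = x^2*y^3*z - x^3*y^2 - x*y^4 - x*y^2*z^2 + x^3 + 4*x*y^2 - 3*x
so tr(b^2 a b^-3 a^2) = tr(b^-1 a^2 b^2 a b^-1)*tr(b) - tr(b^-1 a^2 b^2 a) = x^2*y^4*z - x^3*y^3 - x*y^5 - x*y^3*z^2 - x^2*y^2*z + 2*x^3*y + 5*x*y^3 + x*y*z^2 - x^2*z - 6*x*y + z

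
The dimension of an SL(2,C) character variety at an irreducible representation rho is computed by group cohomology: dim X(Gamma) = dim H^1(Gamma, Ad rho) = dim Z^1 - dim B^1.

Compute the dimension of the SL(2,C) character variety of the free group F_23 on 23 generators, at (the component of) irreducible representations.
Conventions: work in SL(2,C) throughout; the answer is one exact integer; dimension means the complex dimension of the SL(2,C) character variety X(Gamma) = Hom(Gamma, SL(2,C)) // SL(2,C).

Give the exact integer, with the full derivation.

66

The free group F_23: 23 generators, no relators.
Z^1(Gamma, Ad rho) = (sl_2)^23: a cocycle is a free choice of one sl_2 vector per generator, so dim Z^1 = 3*23 = 69.
At an irreducible rho the centralizer of the image in sl_2 is 0, so the coboundary map sl_2 -> Z^1 is injective: dim B^1 = 3.
dim X = dim H^1 = dim Z^1 - dim B^1 = 69 - 3 = 66.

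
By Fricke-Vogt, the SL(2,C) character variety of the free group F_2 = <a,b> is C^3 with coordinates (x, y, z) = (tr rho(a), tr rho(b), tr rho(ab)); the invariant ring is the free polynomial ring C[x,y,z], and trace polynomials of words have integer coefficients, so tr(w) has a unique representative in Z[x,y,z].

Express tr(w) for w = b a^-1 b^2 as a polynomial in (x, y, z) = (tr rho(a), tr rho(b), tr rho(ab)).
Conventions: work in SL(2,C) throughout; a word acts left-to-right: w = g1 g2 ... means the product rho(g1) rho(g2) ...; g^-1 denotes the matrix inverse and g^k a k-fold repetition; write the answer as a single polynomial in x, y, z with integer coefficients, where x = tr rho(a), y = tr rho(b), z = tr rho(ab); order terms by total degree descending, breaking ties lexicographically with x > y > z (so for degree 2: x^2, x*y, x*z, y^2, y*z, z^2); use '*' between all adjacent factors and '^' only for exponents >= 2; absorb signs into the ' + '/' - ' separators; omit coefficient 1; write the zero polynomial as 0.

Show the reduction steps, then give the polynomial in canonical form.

x*y^3 - y^2*z - 2*x*y + z

reduce: tr(b^2) = tr(b) * tr(b) - tr(1) = y^2 - 2
tr(b^3) = tr(b) * tr(b^2) - tr(b) = y^3 - 3*y
reduce: tr(a b^2) = tr(b) * tr(a b) - tr(a) = y*z - x
so tr(b^3 a) = tr(b) * tr(a b^2) - tr(a b) = y^2*z - x*y - z
tr(b a^-1 b^2) = tr(b^3) * tr(a) - tr(b^3 a) = x*y^3 - y^2*z - 2*x*y + z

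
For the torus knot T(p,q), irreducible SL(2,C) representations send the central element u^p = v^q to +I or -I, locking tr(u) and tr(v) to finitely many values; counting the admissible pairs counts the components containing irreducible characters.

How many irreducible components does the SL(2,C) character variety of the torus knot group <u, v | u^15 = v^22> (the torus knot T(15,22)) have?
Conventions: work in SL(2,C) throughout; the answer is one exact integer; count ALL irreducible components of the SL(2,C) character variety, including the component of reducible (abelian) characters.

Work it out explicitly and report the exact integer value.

In the torus knot group T(15,22), u^15 = v^22 is central, so an irreducible representation sends it to +I or -I (Schur).
So on each irreducible component the traces are pinned: tr(u) = 2*cos(pi*alpha/15) with 1 <= alpha <= 14, tr(v) = 2*cos(pi*beta/22) with 1 <= beta <= 21.
u^15 = (-1)^alpha I and v^22 = (-1)^beta I must agree, so alpha and beta have equal parity.
Enumerate parity-matched pairs: 7*11 odd-odd plus 7*10 even-even gives 147.
components with irreducible characters: 147; plus the single component of reducible (abelian) characters: total 148.

148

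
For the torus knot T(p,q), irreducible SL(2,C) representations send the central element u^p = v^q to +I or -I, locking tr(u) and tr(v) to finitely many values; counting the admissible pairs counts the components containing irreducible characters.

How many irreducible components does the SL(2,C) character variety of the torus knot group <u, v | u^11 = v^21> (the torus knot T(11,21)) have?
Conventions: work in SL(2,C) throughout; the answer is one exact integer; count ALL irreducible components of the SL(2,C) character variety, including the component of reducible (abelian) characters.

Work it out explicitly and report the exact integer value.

Gamma = < u, v | u^11 = v^21 > (torus knot T(11,21)); the central element u^11 = v^21 acts as +I or -I in any irreducible SL(2,C) representation.
This locks tr(u) to 2*cos(pi*alpha/11), alpha in 1..10, and tr(v) to 2*cos(pi*beta/21), beta in 1..20, on each component of irreducible characters.
u^11 = (-1)^alpha I and v^21 = (-1)^beta I must agree, so alpha and beta have equal parity.
Counting: 5 odd alphas x 10 odd betas + 5 even alphas x 10 even betas = 50 + 50 = 100.
components with irreducible characters: 100; plus the single component of reducible (abelian) characters: total 101.

101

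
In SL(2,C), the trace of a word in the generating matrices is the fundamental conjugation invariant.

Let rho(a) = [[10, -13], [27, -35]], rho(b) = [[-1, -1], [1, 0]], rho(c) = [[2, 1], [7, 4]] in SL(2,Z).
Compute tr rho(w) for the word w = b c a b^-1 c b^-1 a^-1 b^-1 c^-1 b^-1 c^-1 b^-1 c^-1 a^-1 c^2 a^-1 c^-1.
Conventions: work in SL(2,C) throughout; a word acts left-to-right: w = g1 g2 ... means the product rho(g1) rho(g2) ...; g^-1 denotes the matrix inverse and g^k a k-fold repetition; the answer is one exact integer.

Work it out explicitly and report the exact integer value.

-719546645562

rho(b) = [[-1, -1], [1, 0]]
... * rho(c) = [[2, 1], [7, 4]]  ->  [[-9, -5], [2, 1]]
... * rho(a) = [[10, -13], [27, -35]]  ->  [[-225, 292], [47, -61]]
... * rho(b^-1) = [[0, 1], [-1, -1]]  ->  [[-292, -517], [61, 108]]
... * rho(c) = [[2, 1], [7, 4]]  ->  [[-4203, -2360], [878, 493]]
... * rho(b^-1) = [[0, 1], [-1, -1]]  ->  [[2360, -1843], [-493, 385]]
... * rho(a^-1) = [[-35, 13], [-27, 10]]  ->  [[-32839, 12250], [6860, -2559]]
... * rho(b^-1) = [[0, 1], [-1, -1]]  ->  [[-12250, -45089], [2559, 9419]]
... * rho(c^-1) = [[4, -1], [-7, 2]]  ->  [[266623, -77928], [-55697, 16279]]
... * rho(b^-1) = [[0, 1], [-1, -1]]  ->  [[77928, 344551], [-16279, -71976]]
... * rho(c^-1) = [[4, -1], [-7, 2]]  ->  [[-2100145, 611174], [438716, -127673]]
... * rho(b^-1) = [[0, 1], [-1, -1]]  ->  [[-611174, -2711319], [127673, 566389]]
... * rho(c^-1) = [[4, -1], [-7, 2]]  ->  [[16534537, -4811464], [-3454031, 1005105]]
... * rho(a^-1) = [[-35, 13], [-27, 10]]  ->  [[-448799267, 166834341], [93753250, -34851353]]
... * rho(c) = [[2, 1], [7, 4]]  ->  [[270241853, 218538097], [-56452971, -45652162]]
... * rho(c) = [[2, 1], [7, 4]]  ->  [[2070250385, 1144394241], [-432471076, -239061619]]
... * rho(a^-1) = [[-35, 13], [-27, 10]]  ->  [[-103357407982, 38357197415], [21591151373, -8012740178]]
... * rho(c^-1) = [[4, -1], [-7, 2]]  ->  [[-681930013833, 180071802812], [142453786738, -37616631729]]
tr = -681930013833 + -37616631729 = -719546645562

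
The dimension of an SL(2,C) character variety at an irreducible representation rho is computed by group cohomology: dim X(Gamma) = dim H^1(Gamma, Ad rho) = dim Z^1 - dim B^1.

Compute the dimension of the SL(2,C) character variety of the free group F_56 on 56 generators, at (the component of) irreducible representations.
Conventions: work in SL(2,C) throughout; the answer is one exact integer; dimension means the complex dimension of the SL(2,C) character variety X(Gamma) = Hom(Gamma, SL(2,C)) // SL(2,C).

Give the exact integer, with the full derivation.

Gamma = F_56 has 56 generators and no relators.
So Z^1 = (sl_2)^56 in full: dim Z^1 = 168.
dim B^1 = 3: the coboundary map is injective because an irreducible image has centralizer 0 in sl_2.
Therefore dim X = 168 - 3 = 165.

165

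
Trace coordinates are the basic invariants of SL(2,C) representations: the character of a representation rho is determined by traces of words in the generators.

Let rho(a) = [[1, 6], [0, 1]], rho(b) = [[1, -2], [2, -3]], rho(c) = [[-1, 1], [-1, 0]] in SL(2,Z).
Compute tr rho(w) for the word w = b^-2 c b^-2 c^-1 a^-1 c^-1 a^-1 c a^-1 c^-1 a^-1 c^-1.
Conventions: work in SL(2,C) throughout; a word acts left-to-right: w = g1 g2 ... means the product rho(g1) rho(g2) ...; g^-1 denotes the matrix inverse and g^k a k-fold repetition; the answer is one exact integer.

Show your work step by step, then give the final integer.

rho(b^-1) = [[-3, 2], [-2, 1]]
... * rho(b^-1) = [[-3, 2], [-2, 1]]  ->  [[5, -4], [4, -3]]
... * rho(c) = [[-1, 1], [-1, 0]]  ->  [[-1, 5], [-1, 4]]
... * rho(b^-1) = [[-3, 2], [-2, 1]]  ->  [[-7, 3], [-5, 2]]
... * rho(b^-1) = [[-3, 2], [-2, 1]]  ->  [[15, -11], [11, -8]]
... * rho(c^-1) = [[0, -1], [1, -1]]  ->  [[-11, -4], [-8, -3]]
... * rho(a^-1) = [[1, -6], [0, 1]]  ->  [[-11, 62], [-8, 45]]
... * rho(c^-1) = [[0, -1], [1, -1]]  ->  [[62, -51], [45, -37]]
... * rho(a^-1) = [[1, -6], [0, 1]]  ->  [[62, -423], [45, -307]]
... * rho(c) = [[-1, 1], [-1, 0]]  ->  [[361, 62], [262, 45]]
... * rho(a^-1) = [[1, -6], [0, 1]]  ->  [[361, -2104], [262, -1527]]
... * rho(c^-1) = [[0, -1], [1, -1]]  ->  [[-2104, 1743], [-1527, 1265]]
... * rho(a^-1) = [[1, -6], [0, 1]]  ->  [[-2104, 14367], [-1527, 10427]]
... * rho(c^-1) = [[0, -1], [1, -1]]  ->  [[14367, -12263], [10427, -8900]]
tr = 14367 + -8900 = 5467

5467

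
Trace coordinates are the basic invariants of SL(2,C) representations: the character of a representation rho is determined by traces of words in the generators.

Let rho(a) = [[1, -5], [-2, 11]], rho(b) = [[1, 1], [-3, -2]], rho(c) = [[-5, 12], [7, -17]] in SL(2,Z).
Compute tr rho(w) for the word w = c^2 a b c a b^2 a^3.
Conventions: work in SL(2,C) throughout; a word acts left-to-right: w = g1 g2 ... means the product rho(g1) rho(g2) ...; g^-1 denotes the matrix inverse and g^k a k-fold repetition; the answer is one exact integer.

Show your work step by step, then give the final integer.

46199851

rho(c) = [[-5, 12], [7, -17]]
... * rho(c) = [[-5, 12], [7, -17]]  ->  [[109, -264], [-154, 373]]
... * rho(a) = [[1, -5], [-2, 11]]  ->  [[637, -3449], [-900, 4873]]
... * rho(b) = [[1, 1], [-3, -2]]  ->  [[10984, 7535], [-15519, -10646]]
... * rho(c) = [[-5, 12], [7, -17]]  ->  [[-2175, 3713], [3073, -5246]]
... * rho(a) = [[1, -5], [-2, 11]]  ->  [[-9601, 51718], [13565, -73071]]
... * rho(b) = [[1, 1], [-3, -2]]  ->  [[-164755, -113037], [232778, 159707]]
... * rho(b) = [[1, 1], [-3, -2]]  ->  [[174356, 61319], [-246343, -86636]]
... * rho(a) = [[1, -5], [-2, 11]]  ->  [[51718, -197271], [-73071, 278719]]
... * rho(a) = [[1, -5], [-2, 11]]  ->  [[446260, -2428571], [-630509, 3431264]]
... * rho(a) = [[1, -5], [-2, 11]]  ->  [[5303402, -28945581], [-7493037, 40896449]]
tr = 5303402 + 40896449 = 46199851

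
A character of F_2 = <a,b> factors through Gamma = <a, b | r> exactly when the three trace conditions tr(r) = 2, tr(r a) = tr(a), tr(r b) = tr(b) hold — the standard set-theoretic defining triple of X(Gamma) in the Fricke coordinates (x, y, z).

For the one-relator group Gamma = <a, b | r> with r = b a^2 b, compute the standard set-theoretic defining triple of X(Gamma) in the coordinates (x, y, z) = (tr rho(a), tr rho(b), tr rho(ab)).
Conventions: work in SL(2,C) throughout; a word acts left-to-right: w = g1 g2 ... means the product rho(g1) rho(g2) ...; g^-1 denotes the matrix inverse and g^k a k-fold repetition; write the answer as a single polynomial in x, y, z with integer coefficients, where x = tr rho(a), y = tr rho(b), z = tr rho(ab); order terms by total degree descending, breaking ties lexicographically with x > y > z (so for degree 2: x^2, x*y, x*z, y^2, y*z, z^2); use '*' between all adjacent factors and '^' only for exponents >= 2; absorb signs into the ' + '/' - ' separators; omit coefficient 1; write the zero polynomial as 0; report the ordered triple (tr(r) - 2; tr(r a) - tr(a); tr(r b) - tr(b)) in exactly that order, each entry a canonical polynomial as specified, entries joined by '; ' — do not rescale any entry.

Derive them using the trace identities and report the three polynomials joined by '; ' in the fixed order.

x*y*z - x^2 - y^2; x*z^2 - y*z - 2*x; x*y^2*z - x^2*y - y^3 - x*z + 2*y

and trace(a^2 b) = trace(a) * trace(b a) - trace(b)  (reduce the a square) = x*z - y
next, trace(a^2) = trace(a) * trace(a) - trace(1)  (reduce the a square) = x^2 - 2
trace(b a^2 b) = trace(b) * trace(a^2 b) - trace(a^2)  (reduce the b square) = x*y*z - x^2 - y^2 + 2
next, trace(b a b a) = trace(a b) * trace(a b) - trace(1)   [split at repeated a] = z^2 - 2
trace(b a b) = trace(b) * trace(a b) - trace(a) = y*z - x
trace(b a^2 b a) = trace(a) * trace(b a b a) - trace(b a b) = x*z^2 - y*z - x
and trace(b a^2 b^2) = trace(b) * trace(a^2 b^2) - trace(a^2 b)   [square of b] = x*y^2*z - x^2*y - y^3 - x*z + 3*y
assemble the triple (trace(r) - 2; trace(r a) - x; trace(r b) - y)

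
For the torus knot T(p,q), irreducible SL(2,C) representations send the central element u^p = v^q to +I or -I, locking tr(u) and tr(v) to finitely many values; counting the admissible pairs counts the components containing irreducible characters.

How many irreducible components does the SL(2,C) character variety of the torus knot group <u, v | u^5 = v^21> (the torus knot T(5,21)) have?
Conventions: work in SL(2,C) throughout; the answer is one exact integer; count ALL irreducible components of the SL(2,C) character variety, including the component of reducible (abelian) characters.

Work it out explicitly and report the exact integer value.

41

In the torus knot group T(5,21), u^5 = v^21 is central, so an irreducible representation sends it to +I or -I (Schur).
This locks tr(u) to 2*cos(pi*alpha/5), alpha in 1..4, and tr(v) to 2*cos(pi*beta/21), beta in 1..20, on each component of irreducible characters.
u^5 = (-1)^alpha I and v^21 = (-1)^beta I must agree, so alpha and beta have equal parity.
count pairs: odd alpha (2 choices) x odd beta (10), plus even alpha (2) x even beta (10): 2*10 + 2*10 = 40.
components with irreducible characters: 40; plus the single component of reducible (abelian) characters: total 41.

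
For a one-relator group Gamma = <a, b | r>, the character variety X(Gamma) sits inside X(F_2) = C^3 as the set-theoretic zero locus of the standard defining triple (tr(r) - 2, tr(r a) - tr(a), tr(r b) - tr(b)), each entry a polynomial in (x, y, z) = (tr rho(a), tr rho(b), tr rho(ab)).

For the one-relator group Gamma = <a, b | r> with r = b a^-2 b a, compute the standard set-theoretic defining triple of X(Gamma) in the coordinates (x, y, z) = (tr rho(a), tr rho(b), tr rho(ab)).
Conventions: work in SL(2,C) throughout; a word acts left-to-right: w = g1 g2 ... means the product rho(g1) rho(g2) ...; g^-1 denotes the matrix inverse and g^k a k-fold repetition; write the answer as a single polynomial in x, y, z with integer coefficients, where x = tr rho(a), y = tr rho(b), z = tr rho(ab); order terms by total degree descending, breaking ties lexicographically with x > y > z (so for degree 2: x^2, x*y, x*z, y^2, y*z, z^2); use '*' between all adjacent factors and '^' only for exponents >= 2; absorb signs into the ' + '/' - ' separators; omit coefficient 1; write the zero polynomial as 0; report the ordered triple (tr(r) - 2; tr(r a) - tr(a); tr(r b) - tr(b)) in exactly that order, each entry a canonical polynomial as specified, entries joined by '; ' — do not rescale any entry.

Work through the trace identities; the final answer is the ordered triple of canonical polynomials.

trace(b a b) = trace(b) trace(a b) - trace(a)  (reduce the b square) = y*z - x
trace(b a b a) = trace(b a) trace(b a) - trace(1)  (split on b) = z^2 - 2
and trace(b a b a^-1) = trace(b a b) trace(a) - trace(b a b a)  (eliminate a^-1) = x*y*z - x^2 - z^2 + 2
trace(b a^-2 b a) = trace(b a b a^-1) trace(a) - trace(b a b)  (eliminate a^-1) = x^2*y*z - x^3 - x*z^2 - y*z + 3*x
trace(b^2) = trace(b) trace(b) - trace(1)  (reduce the b square) = y^2 - 2
next, trace(b a^2 b) = trace(a) trace(b^2 a) - trace(b^2)  (reduce the a square) = x*y*z - x^2 - y^2 + 2
trace(b a^2 b a) = trace(a) trace(b a b a) - trace(b a b)  (reduce the a square) = x*z^2 - y*z - x
and trace(b a^2 b a^-1) = trace(b a^2 b) trace(a) - trace(b a^2 b a)  (eliminate a^-1) = x^2*y*z - x^3 - x*y^2 - x*z^2 + y*z + 3*x
and trace(b a^-2 b a^2) = trace(b a^2 b a^-1) trace(a) - trace(b a^2 b)  (eliminate a^-1) = x^3*y*z - x^4 - x^2*y^2 - x^2*z^2 + 4*x^2 + y^2 - 2
trace(b a b^2) = trace(b) trace(b a b) - trace(b a) = y^2*z - x*y - z
and trace(a b a) = trace(a) trace(b a) - trace(b) = x*z - y
trace(b a b^2 a) = trace(b) trace(a b a b) - trace(a b a) = y*z^2 - x*z - y
trace(a^-1 b a b^2) = trace(b a b^2) trace(a) - trace(b a b^2 a) = x*y^2*z - x^2*y - y*z^2 + y
next, trace(b a^-2 b a b) = trace(a^-1 b a b^2) trace(a) - trace(a^-1 b a b^2 a) = x^2*y^2*z - x^3*y - x*y*z^2 - y^2*z + 2*x*y + z
assemble the triple (trace(r) - 2; trace(r a) - x; trace(r b) - y)

x^2*y*z - x^3 - x*z^2 - y*z + 3*x - 2; x^3*y*z - x^4 - x^2*y^2 - x^2*z^2 + 4*x^2 + y^2 - x - 2; x^2*y^2*z - x^3*y - x*y*z^2 - y^2*z + 2*x*y - y + z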